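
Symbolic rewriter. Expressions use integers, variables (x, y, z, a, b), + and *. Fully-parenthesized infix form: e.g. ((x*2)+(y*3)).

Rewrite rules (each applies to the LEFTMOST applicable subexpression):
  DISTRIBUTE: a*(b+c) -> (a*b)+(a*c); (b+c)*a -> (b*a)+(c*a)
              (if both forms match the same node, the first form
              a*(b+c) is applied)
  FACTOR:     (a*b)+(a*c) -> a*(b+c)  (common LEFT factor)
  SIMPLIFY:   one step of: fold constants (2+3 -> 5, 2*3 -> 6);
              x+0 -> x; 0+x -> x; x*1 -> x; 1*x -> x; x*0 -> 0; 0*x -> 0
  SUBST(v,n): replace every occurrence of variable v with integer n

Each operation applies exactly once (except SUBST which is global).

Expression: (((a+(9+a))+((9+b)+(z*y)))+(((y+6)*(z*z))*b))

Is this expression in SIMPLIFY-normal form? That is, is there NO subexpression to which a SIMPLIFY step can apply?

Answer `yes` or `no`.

Expression: (((a+(9+a))+((9+b)+(z*y)))+(((y+6)*(z*z))*b))
Scanning for simplifiable subexpressions (pre-order)...
  at root: (((a+(9+a))+((9+b)+(z*y)))+(((y+6)*(z*z))*b)) (not simplifiable)
  at L: ((a+(9+a))+((9+b)+(z*y))) (not simplifiable)
  at LL: (a+(9+a)) (not simplifiable)
  at LLR: (9+a) (not simplifiable)
  at LR: ((9+b)+(z*y)) (not simplifiable)
  at LRL: (9+b) (not simplifiable)
  at LRR: (z*y) (not simplifiable)
  at R: (((y+6)*(z*z))*b) (not simplifiable)
  at RL: ((y+6)*(z*z)) (not simplifiable)
  at RLL: (y+6) (not simplifiable)
  at RLR: (z*z) (not simplifiable)
Result: no simplifiable subexpression found -> normal form.

Answer: yes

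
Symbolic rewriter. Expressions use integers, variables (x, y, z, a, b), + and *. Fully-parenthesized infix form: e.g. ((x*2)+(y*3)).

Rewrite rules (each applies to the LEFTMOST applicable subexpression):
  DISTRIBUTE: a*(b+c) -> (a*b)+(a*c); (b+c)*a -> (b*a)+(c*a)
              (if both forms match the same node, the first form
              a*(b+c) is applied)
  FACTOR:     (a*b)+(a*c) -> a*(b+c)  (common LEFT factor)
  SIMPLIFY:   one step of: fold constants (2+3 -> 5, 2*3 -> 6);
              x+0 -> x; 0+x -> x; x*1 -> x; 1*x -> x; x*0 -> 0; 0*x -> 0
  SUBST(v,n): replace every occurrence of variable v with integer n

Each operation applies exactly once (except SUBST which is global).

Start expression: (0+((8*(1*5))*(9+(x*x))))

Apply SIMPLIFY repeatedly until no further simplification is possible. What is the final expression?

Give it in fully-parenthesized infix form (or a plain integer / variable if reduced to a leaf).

Start: (0+((8*(1*5))*(9+(x*x))))
Step 1: at root: (0+((8*(1*5))*(9+(x*x)))) -> ((8*(1*5))*(9+(x*x))); overall: (0+((8*(1*5))*(9+(x*x)))) -> ((8*(1*5))*(9+(x*x)))
Step 2: at LR: (1*5) -> 5; overall: ((8*(1*5))*(9+(x*x))) -> ((8*5)*(9+(x*x)))
Step 3: at L: (8*5) -> 40; overall: ((8*5)*(9+(x*x))) -> (40*(9+(x*x)))
Fixed point: (40*(9+(x*x)))

Answer: (40*(9+(x*x)))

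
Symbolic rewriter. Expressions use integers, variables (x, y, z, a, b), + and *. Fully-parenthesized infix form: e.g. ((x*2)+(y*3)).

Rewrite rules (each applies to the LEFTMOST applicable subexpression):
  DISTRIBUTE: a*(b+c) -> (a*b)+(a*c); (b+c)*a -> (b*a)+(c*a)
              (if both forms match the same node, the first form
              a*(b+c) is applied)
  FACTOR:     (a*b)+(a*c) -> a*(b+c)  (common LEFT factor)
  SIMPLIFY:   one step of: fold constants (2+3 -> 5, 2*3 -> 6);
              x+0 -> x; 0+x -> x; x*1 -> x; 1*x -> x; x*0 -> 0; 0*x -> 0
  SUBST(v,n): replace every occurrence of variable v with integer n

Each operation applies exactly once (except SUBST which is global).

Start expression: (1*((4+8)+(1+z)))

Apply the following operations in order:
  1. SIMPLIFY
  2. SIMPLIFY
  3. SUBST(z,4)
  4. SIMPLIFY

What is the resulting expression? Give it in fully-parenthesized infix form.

Start: (1*((4+8)+(1+z)))
Apply SIMPLIFY at root (target: (1*((4+8)+(1+z)))): (1*((4+8)+(1+z))) -> ((4+8)+(1+z))
Apply SIMPLIFY at L (target: (4+8)): ((4+8)+(1+z)) -> (12+(1+z))
Apply SUBST(z,4): (12+(1+z)) -> (12+(1+4))
Apply SIMPLIFY at R (target: (1+4)): (12+(1+4)) -> (12+5)

Answer: (12+5)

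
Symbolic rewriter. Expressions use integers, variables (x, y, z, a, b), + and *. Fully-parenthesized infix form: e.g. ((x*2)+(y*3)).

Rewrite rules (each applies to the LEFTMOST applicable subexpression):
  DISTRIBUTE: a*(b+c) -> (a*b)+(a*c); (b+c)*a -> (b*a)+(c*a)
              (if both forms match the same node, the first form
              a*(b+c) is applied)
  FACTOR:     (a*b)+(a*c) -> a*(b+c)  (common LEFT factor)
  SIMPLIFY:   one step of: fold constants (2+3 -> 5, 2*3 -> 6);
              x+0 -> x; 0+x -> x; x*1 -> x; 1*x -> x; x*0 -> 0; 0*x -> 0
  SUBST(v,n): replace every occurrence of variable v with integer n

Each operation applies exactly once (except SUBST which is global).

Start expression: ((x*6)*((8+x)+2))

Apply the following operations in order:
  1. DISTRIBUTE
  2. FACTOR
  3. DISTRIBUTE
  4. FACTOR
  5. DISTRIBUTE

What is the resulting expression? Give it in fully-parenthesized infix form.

Start: ((x*6)*((8+x)+2))
Apply DISTRIBUTE at root (target: ((x*6)*((8+x)+2))): ((x*6)*((8+x)+2)) -> (((x*6)*(8+x))+((x*6)*2))
Apply FACTOR at root (target: (((x*6)*(8+x))+((x*6)*2))): (((x*6)*(8+x))+((x*6)*2)) -> ((x*6)*((8+x)+2))
Apply DISTRIBUTE at root (target: ((x*6)*((8+x)+2))): ((x*6)*((8+x)+2)) -> (((x*6)*(8+x))+((x*6)*2))
Apply FACTOR at root (target: (((x*6)*(8+x))+((x*6)*2))): (((x*6)*(8+x))+((x*6)*2)) -> ((x*6)*((8+x)+2))
Apply DISTRIBUTE at root (target: ((x*6)*((8+x)+2))): ((x*6)*((8+x)+2)) -> (((x*6)*(8+x))+((x*6)*2))

Answer: (((x*6)*(8+x))+((x*6)*2))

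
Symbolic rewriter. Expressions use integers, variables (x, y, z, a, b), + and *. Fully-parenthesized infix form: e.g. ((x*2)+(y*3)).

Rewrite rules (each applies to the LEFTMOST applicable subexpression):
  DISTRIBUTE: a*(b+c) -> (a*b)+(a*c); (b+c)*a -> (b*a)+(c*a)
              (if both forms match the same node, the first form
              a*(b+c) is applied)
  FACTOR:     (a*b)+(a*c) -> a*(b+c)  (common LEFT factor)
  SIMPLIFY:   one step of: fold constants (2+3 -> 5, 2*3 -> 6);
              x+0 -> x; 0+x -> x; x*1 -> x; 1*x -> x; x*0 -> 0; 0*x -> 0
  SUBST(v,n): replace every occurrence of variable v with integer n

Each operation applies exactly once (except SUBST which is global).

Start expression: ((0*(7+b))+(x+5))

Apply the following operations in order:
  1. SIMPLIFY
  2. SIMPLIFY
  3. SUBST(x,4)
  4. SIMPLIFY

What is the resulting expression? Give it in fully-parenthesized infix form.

Answer: 9

Derivation:
Start: ((0*(7+b))+(x+5))
Apply SIMPLIFY at L (target: (0*(7+b))): ((0*(7+b))+(x+5)) -> (0+(x+5))
Apply SIMPLIFY at root (target: (0+(x+5))): (0+(x+5)) -> (x+5)
Apply SUBST(x,4): (x+5) -> (4+5)
Apply SIMPLIFY at root (target: (4+5)): (4+5) -> 9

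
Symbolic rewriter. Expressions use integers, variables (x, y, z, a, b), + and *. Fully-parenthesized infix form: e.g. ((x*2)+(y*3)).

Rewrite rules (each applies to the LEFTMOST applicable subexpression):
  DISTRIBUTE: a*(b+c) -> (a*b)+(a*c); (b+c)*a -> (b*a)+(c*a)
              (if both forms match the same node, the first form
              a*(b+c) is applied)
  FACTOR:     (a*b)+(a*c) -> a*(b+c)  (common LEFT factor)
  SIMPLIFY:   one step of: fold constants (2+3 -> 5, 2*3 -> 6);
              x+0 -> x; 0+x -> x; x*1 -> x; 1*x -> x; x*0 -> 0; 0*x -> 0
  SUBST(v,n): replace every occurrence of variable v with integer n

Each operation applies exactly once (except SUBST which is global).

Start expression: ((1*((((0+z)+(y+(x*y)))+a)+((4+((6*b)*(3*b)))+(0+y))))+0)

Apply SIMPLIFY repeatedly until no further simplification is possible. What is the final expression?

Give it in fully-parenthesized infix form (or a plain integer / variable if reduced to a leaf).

Start: ((1*((((0+z)+(y+(x*y)))+a)+((4+((6*b)*(3*b)))+(0+y))))+0)
Step 1: at root: ((1*((((0+z)+(y+(x*y)))+a)+((4+((6*b)*(3*b)))+(0+y))))+0) -> (1*((((0+z)+(y+(x*y)))+a)+((4+((6*b)*(3*b)))+(0+y)))); overall: ((1*((((0+z)+(y+(x*y)))+a)+((4+((6*b)*(3*b)))+(0+y))))+0) -> (1*((((0+z)+(y+(x*y)))+a)+((4+((6*b)*(3*b)))+(0+y))))
Step 2: at root: (1*((((0+z)+(y+(x*y)))+a)+((4+((6*b)*(3*b)))+(0+y)))) -> ((((0+z)+(y+(x*y)))+a)+((4+((6*b)*(3*b)))+(0+y))); overall: (1*((((0+z)+(y+(x*y)))+a)+((4+((6*b)*(3*b)))+(0+y)))) -> ((((0+z)+(y+(x*y)))+a)+((4+((6*b)*(3*b)))+(0+y)))
Step 3: at LLL: (0+z) -> z; overall: ((((0+z)+(y+(x*y)))+a)+((4+((6*b)*(3*b)))+(0+y))) -> (((z+(y+(x*y)))+a)+((4+((6*b)*(3*b)))+(0+y)))
Step 4: at RR: (0+y) -> y; overall: (((z+(y+(x*y)))+a)+((4+((6*b)*(3*b)))+(0+y))) -> (((z+(y+(x*y)))+a)+((4+((6*b)*(3*b)))+y))
Fixed point: (((z+(y+(x*y)))+a)+((4+((6*b)*(3*b)))+y))

Answer: (((z+(y+(x*y)))+a)+((4+((6*b)*(3*b)))+y))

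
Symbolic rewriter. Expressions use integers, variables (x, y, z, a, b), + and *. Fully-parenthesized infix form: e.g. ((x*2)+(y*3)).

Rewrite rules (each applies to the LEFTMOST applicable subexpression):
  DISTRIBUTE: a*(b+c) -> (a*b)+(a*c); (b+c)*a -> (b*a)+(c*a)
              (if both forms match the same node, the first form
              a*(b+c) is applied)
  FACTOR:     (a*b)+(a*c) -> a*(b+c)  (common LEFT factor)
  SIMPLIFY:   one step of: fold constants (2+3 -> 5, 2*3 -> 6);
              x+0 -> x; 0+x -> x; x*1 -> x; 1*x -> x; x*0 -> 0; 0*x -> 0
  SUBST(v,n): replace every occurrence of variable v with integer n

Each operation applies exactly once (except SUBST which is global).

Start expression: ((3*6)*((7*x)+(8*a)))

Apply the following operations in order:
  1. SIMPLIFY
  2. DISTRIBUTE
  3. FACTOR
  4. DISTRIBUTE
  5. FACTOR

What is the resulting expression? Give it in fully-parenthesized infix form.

Start: ((3*6)*((7*x)+(8*a)))
Apply SIMPLIFY at L (target: (3*6)): ((3*6)*((7*x)+(8*a))) -> (18*((7*x)+(8*a)))
Apply DISTRIBUTE at root (target: (18*((7*x)+(8*a)))): (18*((7*x)+(8*a))) -> ((18*(7*x))+(18*(8*a)))
Apply FACTOR at root (target: ((18*(7*x))+(18*(8*a)))): ((18*(7*x))+(18*(8*a))) -> (18*((7*x)+(8*a)))
Apply DISTRIBUTE at root (target: (18*((7*x)+(8*a)))): (18*((7*x)+(8*a))) -> ((18*(7*x))+(18*(8*a)))
Apply FACTOR at root (target: ((18*(7*x))+(18*(8*a)))): ((18*(7*x))+(18*(8*a))) -> (18*((7*x)+(8*a)))

Answer: (18*((7*x)+(8*a)))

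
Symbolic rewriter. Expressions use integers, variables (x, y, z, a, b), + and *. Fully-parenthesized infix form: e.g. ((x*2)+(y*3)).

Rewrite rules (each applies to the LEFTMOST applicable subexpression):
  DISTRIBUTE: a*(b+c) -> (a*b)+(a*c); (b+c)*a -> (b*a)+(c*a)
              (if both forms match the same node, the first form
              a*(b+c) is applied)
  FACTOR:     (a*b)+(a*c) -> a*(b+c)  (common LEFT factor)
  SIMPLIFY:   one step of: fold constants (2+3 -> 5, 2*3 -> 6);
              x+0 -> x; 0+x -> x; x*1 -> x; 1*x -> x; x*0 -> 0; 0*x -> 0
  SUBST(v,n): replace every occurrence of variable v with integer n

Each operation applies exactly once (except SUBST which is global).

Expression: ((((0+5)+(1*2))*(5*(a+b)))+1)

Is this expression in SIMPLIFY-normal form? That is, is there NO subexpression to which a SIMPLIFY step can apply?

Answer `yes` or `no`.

Expression: ((((0+5)+(1*2))*(5*(a+b)))+1)
Scanning for simplifiable subexpressions (pre-order)...
  at root: ((((0+5)+(1*2))*(5*(a+b)))+1) (not simplifiable)
  at L: (((0+5)+(1*2))*(5*(a+b))) (not simplifiable)
  at LL: ((0+5)+(1*2)) (not simplifiable)
  at LLL: (0+5) (SIMPLIFIABLE)
  at LLR: (1*2) (SIMPLIFIABLE)
  at LR: (5*(a+b)) (not simplifiable)
  at LRR: (a+b) (not simplifiable)
Found simplifiable subexpr at path LLL: (0+5)
One SIMPLIFY step would give: (((5+(1*2))*(5*(a+b)))+1)
-> NOT in normal form.

Answer: no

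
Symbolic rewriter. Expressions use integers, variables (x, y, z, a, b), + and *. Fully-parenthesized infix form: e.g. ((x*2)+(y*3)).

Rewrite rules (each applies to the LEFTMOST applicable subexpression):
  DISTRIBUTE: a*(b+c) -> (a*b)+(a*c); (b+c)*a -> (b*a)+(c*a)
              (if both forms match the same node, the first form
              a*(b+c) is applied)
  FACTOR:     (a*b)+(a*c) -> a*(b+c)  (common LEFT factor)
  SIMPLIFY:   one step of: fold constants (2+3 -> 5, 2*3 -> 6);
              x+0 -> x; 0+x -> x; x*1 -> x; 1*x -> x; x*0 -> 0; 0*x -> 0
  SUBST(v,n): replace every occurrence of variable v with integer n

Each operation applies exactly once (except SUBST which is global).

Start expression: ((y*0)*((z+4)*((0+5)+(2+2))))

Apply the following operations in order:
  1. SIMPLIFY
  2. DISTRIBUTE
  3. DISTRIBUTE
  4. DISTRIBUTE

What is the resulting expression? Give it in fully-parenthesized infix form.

Answer: ((0*(((z+4)*0)+((z+4)*5)))+(0*((z+4)*(2+2))))

Derivation:
Start: ((y*0)*((z+4)*((0+5)+(2+2))))
Apply SIMPLIFY at L (target: (y*0)): ((y*0)*((z+4)*((0+5)+(2+2)))) -> (0*((z+4)*((0+5)+(2+2))))
Apply DISTRIBUTE at R (target: ((z+4)*((0+5)+(2+2)))): (0*((z+4)*((0+5)+(2+2)))) -> (0*(((z+4)*(0+5))+((z+4)*(2+2))))
Apply DISTRIBUTE at root (target: (0*(((z+4)*(0+5))+((z+4)*(2+2))))): (0*(((z+4)*(0+5))+((z+4)*(2+2)))) -> ((0*((z+4)*(0+5)))+(0*((z+4)*(2+2))))
Apply DISTRIBUTE at LR (target: ((z+4)*(0+5))): ((0*((z+4)*(0+5)))+(0*((z+4)*(2+2)))) -> ((0*(((z+4)*0)+((z+4)*5)))+(0*((z+4)*(2+2))))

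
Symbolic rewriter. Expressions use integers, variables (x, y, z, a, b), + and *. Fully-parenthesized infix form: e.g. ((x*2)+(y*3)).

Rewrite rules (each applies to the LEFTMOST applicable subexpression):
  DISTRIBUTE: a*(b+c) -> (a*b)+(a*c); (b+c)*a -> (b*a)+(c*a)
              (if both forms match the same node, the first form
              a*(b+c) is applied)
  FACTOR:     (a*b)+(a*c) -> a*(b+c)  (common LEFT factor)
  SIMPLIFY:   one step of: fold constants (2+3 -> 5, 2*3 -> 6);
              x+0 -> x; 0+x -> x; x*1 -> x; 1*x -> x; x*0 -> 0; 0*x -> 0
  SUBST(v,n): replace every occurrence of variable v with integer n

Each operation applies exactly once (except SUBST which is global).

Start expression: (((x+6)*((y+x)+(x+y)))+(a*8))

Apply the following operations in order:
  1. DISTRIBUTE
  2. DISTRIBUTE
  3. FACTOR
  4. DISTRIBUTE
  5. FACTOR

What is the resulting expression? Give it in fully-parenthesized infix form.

Answer: ((((x+6)*(y+x))+((x+6)*(x+y)))+(a*8))

Derivation:
Start: (((x+6)*((y+x)+(x+y)))+(a*8))
Apply DISTRIBUTE at L (target: ((x+6)*((y+x)+(x+y)))): (((x+6)*((y+x)+(x+y)))+(a*8)) -> ((((x+6)*(y+x))+((x+6)*(x+y)))+(a*8))
Apply DISTRIBUTE at LL (target: ((x+6)*(y+x))): ((((x+6)*(y+x))+((x+6)*(x+y)))+(a*8)) -> (((((x+6)*y)+((x+6)*x))+((x+6)*(x+y)))+(a*8))
Apply FACTOR at LL (target: (((x+6)*y)+((x+6)*x))): (((((x+6)*y)+((x+6)*x))+((x+6)*(x+y)))+(a*8)) -> ((((x+6)*(y+x))+((x+6)*(x+y)))+(a*8))
Apply DISTRIBUTE at LL (target: ((x+6)*(y+x))): ((((x+6)*(y+x))+((x+6)*(x+y)))+(a*8)) -> (((((x+6)*y)+((x+6)*x))+((x+6)*(x+y)))+(a*8))
Apply FACTOR at LL (target: (((x+6)*y)+((x+6)*x))): (((((x+6)*y)+((x+6)*x))+((x+6)*(x+y)))+(a*8)) -> ((((x+6)*(y+x))+((x+6)*(x+y)))+(a*8))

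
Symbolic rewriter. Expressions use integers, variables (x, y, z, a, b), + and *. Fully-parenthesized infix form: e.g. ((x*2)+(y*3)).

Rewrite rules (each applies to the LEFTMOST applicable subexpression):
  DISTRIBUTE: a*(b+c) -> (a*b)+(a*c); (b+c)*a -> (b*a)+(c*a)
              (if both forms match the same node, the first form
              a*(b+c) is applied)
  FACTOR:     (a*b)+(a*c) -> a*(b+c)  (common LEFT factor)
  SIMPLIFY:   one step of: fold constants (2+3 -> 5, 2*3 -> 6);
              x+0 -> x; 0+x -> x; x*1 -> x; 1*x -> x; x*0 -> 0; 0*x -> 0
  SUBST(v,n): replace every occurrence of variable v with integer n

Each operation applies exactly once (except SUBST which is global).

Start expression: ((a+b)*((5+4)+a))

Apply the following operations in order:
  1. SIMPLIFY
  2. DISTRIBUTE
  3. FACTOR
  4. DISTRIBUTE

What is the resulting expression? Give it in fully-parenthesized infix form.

Answer: (((a+b)*9)+((a+b)*a))

Derivation:
Start: ((a+b)*((5+4)+a))
Apply SIMPLIFY at RL (target: (5+4)): ((a+b)*((5+4)+a)) -> ((a+b)*(9+a))
Apply DISTRIBUTE at root (target: ((a+b)*(9+a))): ((a+b)*(9+a)) -> (((a+b)*9)+((a+b)*a))
Apply FACTOR at root (target: (((a+b)*9)+((a+b)*a))): (((a+b)*9)+((a+b)*a)) -> ((a+b)*(9+a))
Apply DISTRIBUTE at root (target: ((a+b)*(9+a))): ((a+b)*(9+a)) -> (((a+b)*9)+((a+b)*a))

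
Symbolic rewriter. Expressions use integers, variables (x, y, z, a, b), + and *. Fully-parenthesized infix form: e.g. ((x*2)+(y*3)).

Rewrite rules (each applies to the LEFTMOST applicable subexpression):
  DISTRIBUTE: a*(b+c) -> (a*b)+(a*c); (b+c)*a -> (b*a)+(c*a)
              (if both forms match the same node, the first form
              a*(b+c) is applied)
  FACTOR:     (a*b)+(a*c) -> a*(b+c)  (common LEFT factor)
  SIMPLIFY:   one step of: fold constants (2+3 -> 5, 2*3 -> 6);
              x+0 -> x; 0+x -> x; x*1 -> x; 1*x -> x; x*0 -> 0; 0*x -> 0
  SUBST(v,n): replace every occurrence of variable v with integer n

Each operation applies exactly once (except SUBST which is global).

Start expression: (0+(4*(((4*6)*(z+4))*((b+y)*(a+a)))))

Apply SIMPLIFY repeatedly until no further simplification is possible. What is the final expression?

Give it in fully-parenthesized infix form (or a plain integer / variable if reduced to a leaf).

Start: (0+(4*(((4*6)*(z+4))*((b+y)*(a+a)))))
Step 1: at root: (0+(4*(((4*6)*(z+4))*((b+y)*(a+a))))) -> (4*(((4*6)*(z+4))*((b+y)*(a+a)))); overall: (0+(4*(((4*6)*(z+4))*((b+y)*(a+a))))) -> (4*(((4*6)*(z+4))*((b+y)*(a+a))))
Step 2: at RLL: (4*6) -> 24; overall: (4*(((4*6)*(z+4))*((b+y)*(a+a)))) -> (4*((24*(z+4))*((b+y)*(a+a))))
Fixed point: (4*((24*(z+4))*((b+y)*(a+a))))

Answer: (4*((24*(z+4))*((b+y)*(a+a))))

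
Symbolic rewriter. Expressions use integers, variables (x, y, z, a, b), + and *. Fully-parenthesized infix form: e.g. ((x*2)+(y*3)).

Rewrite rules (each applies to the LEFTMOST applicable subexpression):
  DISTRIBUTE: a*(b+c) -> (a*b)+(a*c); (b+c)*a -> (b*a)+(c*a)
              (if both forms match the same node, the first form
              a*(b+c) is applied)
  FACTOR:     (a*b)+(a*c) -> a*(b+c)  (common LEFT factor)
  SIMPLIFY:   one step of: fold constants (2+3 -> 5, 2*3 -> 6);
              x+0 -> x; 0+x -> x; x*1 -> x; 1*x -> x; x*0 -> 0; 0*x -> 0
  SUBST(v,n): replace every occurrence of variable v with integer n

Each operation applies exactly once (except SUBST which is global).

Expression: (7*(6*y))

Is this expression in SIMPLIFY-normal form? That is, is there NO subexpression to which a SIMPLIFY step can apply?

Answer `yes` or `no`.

Expression: (7*(6*y))
Scanning for simplifiable subexpressions (pre-order)...
  at root: (7*(6*y)) (not simplifiable)
  at R: (6*y) (not simplifiable)
Result: no simplifiable subexpression found -> normal form.

Answer: yes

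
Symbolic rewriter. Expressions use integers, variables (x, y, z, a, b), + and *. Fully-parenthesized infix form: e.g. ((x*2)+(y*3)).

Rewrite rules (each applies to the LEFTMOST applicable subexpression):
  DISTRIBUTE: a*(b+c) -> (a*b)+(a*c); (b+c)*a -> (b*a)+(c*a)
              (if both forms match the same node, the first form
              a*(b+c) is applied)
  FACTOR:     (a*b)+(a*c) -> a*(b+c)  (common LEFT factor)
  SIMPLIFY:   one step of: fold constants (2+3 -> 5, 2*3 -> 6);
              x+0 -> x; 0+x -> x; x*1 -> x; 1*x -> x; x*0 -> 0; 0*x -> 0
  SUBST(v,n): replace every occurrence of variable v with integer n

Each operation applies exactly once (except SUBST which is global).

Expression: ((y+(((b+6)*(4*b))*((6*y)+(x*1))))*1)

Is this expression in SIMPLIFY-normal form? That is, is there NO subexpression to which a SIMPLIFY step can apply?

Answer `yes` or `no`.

Expression: ((y+(((b+6)*(4*b))*((6*y)+(x*1))))*1)
Scanning for simplifiable subexpressions (pre-order)...
  at root: ((y+(((b+6)*(4*b))*((6*y)+(x*1))))*1) (SIMPLIFIABLE)
  at L: (y+(((b+6)*(4*b))*((6*y)+(x*1)))) (not simplifiable)
  at LR: (((b+6)*(4*b))*((6*y)+(x*1))) (not simplifiable)
  at LRL: ((b+6)*(4*b)) (not simplifiable)
  at LRLL: (b+6) (not simplifiable)
  at LRLR: (4*b) (not simplifiable)
  at LRR: ((6*y)+(x*1)) (not simplifiable)
  at LRRL: (6*y) (not simplifiable)
  at LRRR: (x*1) (SIMPLIFIABLE)
Found simplifiable subexpr at path root: ((y+(((b+6)*(4*b))*((6*y)+(x*1))))*1)
One SIMPLIFY step would give: (y+(((b+6)*(4*b))*((6*y)+(x*1))))
-> NOT in normal form.

Answer: no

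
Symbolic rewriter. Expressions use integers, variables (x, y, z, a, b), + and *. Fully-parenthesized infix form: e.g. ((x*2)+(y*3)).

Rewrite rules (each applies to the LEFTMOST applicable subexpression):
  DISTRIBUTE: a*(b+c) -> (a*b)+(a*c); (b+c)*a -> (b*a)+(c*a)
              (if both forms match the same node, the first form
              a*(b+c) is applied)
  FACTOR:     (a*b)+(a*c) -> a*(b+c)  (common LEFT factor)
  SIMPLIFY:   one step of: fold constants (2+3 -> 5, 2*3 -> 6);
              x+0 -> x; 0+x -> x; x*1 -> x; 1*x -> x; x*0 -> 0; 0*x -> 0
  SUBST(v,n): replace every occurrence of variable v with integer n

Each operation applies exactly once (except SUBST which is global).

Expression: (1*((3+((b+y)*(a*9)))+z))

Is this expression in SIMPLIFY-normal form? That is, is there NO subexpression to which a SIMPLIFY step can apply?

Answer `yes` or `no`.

Expression: (1*((3+((b+y)*(a*9)))+z))
Scanning for simplifiable subexpressions (pre-order)...
  at root: (1*((3+((b+y)*(a*9)))+z)) (SIMPLIFIABLE)
  at R: ((3+((b+y)*(a*9)))+z) (not simplifiable)
  at RL: (3+((b+y)*(a*9))) (not simplifiable)
  at RLR: ((b+y)*(a*9)) (not simplifiable)
  at RLRL: (b+y) (not simplifiable)
  at RLRR: (a*9) (not simplifiable)
Found simplifiable subexpr at path root: (1*((3+((b+y)*(a*9)))+z))
One SIMPLIFY step would give: ((3+((b+y)*(a*9)))+z)
-> NOT in normal form.

Answer: no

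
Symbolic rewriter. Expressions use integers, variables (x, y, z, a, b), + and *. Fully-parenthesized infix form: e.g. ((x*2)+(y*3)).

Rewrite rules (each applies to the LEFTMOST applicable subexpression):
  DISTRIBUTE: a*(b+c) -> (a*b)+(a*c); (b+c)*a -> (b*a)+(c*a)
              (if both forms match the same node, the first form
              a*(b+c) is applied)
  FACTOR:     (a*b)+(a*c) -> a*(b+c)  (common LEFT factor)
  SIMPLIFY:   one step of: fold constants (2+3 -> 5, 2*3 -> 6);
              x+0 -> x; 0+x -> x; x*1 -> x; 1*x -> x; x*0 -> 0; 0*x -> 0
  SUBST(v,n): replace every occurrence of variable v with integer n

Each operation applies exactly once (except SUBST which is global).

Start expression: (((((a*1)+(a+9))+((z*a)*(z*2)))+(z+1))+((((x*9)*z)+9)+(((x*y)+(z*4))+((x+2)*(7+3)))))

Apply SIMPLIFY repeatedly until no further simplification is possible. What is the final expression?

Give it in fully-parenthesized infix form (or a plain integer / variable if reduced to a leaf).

Answer: ((((a+(a+9))+((z*a)*(z*2)))+(z+1))+((((x*9)*z)+9)+(((x*y)+(z*4))+((x+2)*10))))

Derivation:
Start: (((((a*1)+(a+9))+((z*a)*(z*2)))+(z+1))+((((x*9)*z)+9)+(((x*y)+(z*4))+((x+2)*(7+3)))))
Step 1: at LLLL: (a*1) -> a; overall: (((((a*1)+(a+9))+((z*a)*(z*2)))+(z+1))+((((x*9)*z)+9)+(((x*y)+(z*4))+((x+2)*(7+3))))) -> ((((a+(a+9))+((z*a)*(z*2)))+(z+1))+((((x*9)*z)+9)+(((x*y)+(z*4))+((x+2)*(7+3)))))
Step 2: at RRRR: (7+3) -> 10; overall: ((((a+(a+9))+((z*a)*(z*2)))+(z+1))+((((x*9)*z)+9)+(((x*y)+(z*4))+((x+2)*(7+3))))) -> ((((a+(a+9))+((z*a)*(z*2)))+(z+1))+((((x*9)*z)+9)+(((x*y)+(z*4))+((x+2)*10))))
Fixed point: ((((a+(a+9))+((z*a)*(z*2)))+(z+1))+((((x*9)*z)+9)+(((x*y)+(z*4))+((x+2)*10))))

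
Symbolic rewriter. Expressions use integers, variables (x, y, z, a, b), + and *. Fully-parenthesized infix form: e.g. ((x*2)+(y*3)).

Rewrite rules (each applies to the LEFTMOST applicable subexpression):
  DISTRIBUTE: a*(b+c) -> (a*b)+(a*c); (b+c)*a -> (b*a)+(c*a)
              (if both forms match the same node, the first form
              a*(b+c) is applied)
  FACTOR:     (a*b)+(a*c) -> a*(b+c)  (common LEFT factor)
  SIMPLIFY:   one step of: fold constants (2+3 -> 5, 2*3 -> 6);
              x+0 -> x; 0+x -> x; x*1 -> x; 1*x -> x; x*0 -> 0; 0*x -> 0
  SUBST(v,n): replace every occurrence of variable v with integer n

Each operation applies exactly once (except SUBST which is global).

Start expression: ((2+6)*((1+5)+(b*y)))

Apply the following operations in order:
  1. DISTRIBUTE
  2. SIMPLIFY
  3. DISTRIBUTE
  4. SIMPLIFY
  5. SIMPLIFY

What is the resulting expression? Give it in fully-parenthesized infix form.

Answer: ((8+40)+((2+6)*(b*y)))

Derivation:
Start: ((2+6)*((1+5)+(b*y)))
Apply DISTRIBUTE at root (target: ((2+6)*((1+5)+(b*y)))): ((2+6)*((1+5)+(b*y))) -> (((2+6)*(1+5))+((2+6)*(b*y)))
Apply SIMPLIFY at LL (target: (2+6)): (((2+6)*(1+5))+((2+6)*(b*y))) -> ((8*(1+5))+((2+6)*(b*y)))
Apply DISTRIBUTE at L (target: (8*(1+5))): ((8*(1+5))+((2+6)*(b*y))) -> (((8*1)+(8*5))+((2+6)*(b*y)))
Apply SIMPLIFY at LL (target: (8*1)): (((8*1)+(8*5))+((2+6)*(b*y))) -> ((8+(8*5))+((2+6)*(b*y)))
Apply SIMPLIFY at LR (target: (8*5)): ((8+(8*5))+((2+6)*(b*y))) -> ((8+40)+((2+6)*(b*y)))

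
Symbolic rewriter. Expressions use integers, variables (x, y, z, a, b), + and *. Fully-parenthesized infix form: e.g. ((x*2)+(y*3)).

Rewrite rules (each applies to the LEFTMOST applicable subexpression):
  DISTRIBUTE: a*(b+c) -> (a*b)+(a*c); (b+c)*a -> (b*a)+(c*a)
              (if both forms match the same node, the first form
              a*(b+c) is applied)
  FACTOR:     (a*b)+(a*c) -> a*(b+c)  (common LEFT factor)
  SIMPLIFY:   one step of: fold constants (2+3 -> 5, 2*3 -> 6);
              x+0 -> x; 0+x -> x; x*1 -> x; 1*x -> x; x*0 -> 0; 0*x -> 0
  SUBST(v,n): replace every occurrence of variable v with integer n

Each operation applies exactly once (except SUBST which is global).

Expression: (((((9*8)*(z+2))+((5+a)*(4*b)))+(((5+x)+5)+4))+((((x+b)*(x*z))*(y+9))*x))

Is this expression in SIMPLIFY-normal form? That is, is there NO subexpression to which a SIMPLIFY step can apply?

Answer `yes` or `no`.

Expression: (((((9*8)*(z+2))+((5+a)*(4*b)))+(((5+x)+5)+4))+((((x+b)*(x*z))*(y+9))*x))
Scanning for simplifiable subexpressions (pre-order)...
  at root: (((((9*8)*(z+2))+((5+a)*(4*b)))+(((5+x)+5)+4))+((((x+b)*(x*z))*(y+9))*x)) (not simplifiable)
  at L: ((((9*8)*(z+2))+((5+a)*(4*b)))+(((5+x)+5)+4)) (not simplifiable)
  at LL: (((9*8)*(z+2))+((5+a)*(4*b))) (not simplifiable)
  at LLL: ((9*8)*(z+2)) (not simplifiable)
  at LLLL: (9*8) (SIMPLIFIABLE)
  at LLLR: (z+2) (not simplifiable)
  at LLR: ((5+a)*(4*b)) (not simplifiable)
  at LLRL: (5+a) (not simplifiable)
  at LLRR: (4*b) (not simplifiable)
  at LR: (((5+x)+5)+4) (not simplifiable)
  at LRL: ((5+x)+5) (not simplifiable)
  at LRLL: (5+x) (not simplifiable)
  at R: ((((x+b)*(x*z))*(y+9))*x) (not simplifiable)
  at RL: (((x+b)*(x*z))*(y+9)) (not simplifiable)
  at RLL: ((x+b)*(x*z)) (not simplifiable)
  at RLLL: (x+b) (not simplifiable)
  at RLLR: (x*z) (not simplifiable)
  at RLR: (y+9) (not simplifiable)
Found simplifiable subexpr at path LLLL: (9*8)
One SIMPLIFY step would give: ((((72*(z+2))+((5+a)*(4*b)))+(((5+x)+5)+4))+((((x+b)*(x*z))*(y+9))*x))
-> NOT in normal form.

Answer: no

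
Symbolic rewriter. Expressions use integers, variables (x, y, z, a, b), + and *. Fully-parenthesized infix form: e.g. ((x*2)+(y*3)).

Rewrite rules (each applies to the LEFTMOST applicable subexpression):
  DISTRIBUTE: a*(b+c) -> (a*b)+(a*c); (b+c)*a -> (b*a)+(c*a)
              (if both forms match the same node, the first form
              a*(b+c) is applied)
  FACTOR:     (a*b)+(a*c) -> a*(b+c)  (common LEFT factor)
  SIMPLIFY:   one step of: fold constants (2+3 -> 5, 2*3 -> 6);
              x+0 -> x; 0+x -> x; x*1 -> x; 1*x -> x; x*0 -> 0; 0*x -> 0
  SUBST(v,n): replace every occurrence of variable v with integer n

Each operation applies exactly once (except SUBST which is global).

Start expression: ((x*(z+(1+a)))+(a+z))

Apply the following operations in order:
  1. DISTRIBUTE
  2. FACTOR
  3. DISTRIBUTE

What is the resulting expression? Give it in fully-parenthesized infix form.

Start: ((x*(z+(1+a)))+(a+z))
Apply DISTRIBUTE at L (target: (x*(z+(1+a)))): ((x*(z+(1+a)))+(a+z)) -> (((x*z)+(x*(1+a)))+(a+z))
Apply FACTOR at L (target: ((x*z)+(x*(1+a)))): (((x*z)+(x*(1+a)))+(a+z)) -> ((x*(z+(1+a)))+(a+z))
Apply DISTRIBUTE at L (target: (x*(z+(1+a)))): ((x*(z+(1+a)))+(a+z)) -> (((x*z)+(x*(1+a)))+(a+z))

Answer: (((x*z)+(x*(1+a)))+(a+z))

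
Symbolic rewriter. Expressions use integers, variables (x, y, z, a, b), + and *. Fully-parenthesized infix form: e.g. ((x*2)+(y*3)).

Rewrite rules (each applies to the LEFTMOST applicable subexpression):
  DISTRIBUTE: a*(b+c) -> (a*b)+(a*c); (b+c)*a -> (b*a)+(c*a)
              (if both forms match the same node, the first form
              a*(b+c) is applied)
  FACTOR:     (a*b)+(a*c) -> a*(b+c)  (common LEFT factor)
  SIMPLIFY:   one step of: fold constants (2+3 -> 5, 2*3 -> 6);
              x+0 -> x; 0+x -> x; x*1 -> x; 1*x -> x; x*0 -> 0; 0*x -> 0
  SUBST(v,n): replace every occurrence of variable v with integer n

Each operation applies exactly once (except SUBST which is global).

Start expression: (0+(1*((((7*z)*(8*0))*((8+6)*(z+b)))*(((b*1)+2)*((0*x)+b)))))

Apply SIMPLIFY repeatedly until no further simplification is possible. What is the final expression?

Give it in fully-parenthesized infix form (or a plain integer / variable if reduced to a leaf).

Answer: 0

Derivation:
Start: (0+(1*((((7*z)*(8*0))*((8+6)*(z+b)))*(((b*1)+2)*((0*x)+b)))))
Step 1: at root: (0+(1*((((7*z)*(8*0))*((8+6)*(z+b)))*(((b*1)+2)*((0*x)+b))))) -> (1*((((7*z)*(8*0))*((8+6)*(z+b)))*(((b*1)+2)*((0*x)+b)))); overall: (0+(1*((((7*z)*(8*0))*((8+6)*(z+b)))*(((b*1)+2)*((0*x)+b))))) -> (1*((((7*z)*(8*0))*((8+6)*(z+b)))*(((b*1)+2)*((0*x)+b))))
Step 2: at root: (1*((((7*z)*(8*0))*((8+6)*(z+b)))*(((b*1)+2)*((0*x)+b)))) -> ((((7*z)*(8*0))*((8+6)*(z+b)))*(((b*1)+2)*((0*x)+b))); overall: (1*((((7*z)*(8*0))*((8+6)*(z+b)))*(((b*1)+2)*((0*x)+b)))) -> ((((7*z)*(8*0))*((8+6)*(z+b)))*(((b*1)+2)*((0*x)+b)))
Step 3: at LLR: (8*0) -> 0; overall: ((((7*z)*(8*0))*((8+6)*(z+b)))*(((b*1)+2)*((0*x)+b))) -> ((((7*z)*0)*((8+6)*(z+b)))*(((b*1)+2)*((0*x)+b)))
Step 4: at LL: ((7*z)*0) -> 0; overall: ((((7*z)*0)*((8+6)*(z+b)))*(((b*1)+2)*((0*x)+b))) -> ((0*((8+6)*(z+b)))*(((b*1)+2)*((0*x)+b)))
Step 5: at L: (0*((8+6)*(z+b))) -> 0; overall: ((0*((8+6)*(z+b)))*(((b*1)+2)*((0*x)+b))) -> (0*(((b*1)+2)*((0*x)+b)))
Step 6: at root: (0*(((b*1)+2)*((0*x)+b))) -> 0; overall: (0*(((b*1)+2)*((0*x)+b))) -> 0
Fixed point: 0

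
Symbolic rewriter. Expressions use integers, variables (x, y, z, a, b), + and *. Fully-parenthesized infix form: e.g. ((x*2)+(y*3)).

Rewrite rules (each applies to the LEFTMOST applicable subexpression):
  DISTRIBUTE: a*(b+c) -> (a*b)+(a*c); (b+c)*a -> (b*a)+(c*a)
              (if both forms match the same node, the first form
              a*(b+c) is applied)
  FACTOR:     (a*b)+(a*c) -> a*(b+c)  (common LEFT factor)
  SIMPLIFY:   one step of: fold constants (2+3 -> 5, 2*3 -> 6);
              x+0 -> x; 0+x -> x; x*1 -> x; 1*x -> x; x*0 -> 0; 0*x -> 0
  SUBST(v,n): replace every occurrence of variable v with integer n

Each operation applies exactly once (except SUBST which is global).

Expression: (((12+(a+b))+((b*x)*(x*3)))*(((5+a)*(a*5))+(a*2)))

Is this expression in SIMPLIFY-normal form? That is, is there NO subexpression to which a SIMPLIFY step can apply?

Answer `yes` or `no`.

Expression: (((12+(a+b))+((b*x)*(x*3)))*(((5+a)*(a*5))+(a*2)))
Scanning for simplifiable subexpressions (pre-order)...
  at root: (((12+(a+b))+((b*x)*(x*3)))*(((5+a)*(a*5))+(a*2))) (not simplifiable)
  at L: ((12+(a+b))+((b*x)*(x*3))) (not simplifiable)
  at LL: (12+(a+b)) (not simplifiable)
  at LLR: (a+b) (not simplifiable)
  at LR: ((b*x)*(x*3)) (not simplifiable)
  at LRL: (b*x) (not simplifiable)
  at LRR: (x*3) (not simplifiable)
  at R: (((5+a)*(a*5))+(a*2)) (not simplifiable)
  at RL: ((5+a)*(a*5)) (not simplifiable)
  at RLL: (5+a) (not simplifiable)
  at RLR: (a*5) (not simplifiable)
  at RR: (a*2) (not simplifiable)
Result: no simplifiable subexpression found -> normal form.

Answer: yes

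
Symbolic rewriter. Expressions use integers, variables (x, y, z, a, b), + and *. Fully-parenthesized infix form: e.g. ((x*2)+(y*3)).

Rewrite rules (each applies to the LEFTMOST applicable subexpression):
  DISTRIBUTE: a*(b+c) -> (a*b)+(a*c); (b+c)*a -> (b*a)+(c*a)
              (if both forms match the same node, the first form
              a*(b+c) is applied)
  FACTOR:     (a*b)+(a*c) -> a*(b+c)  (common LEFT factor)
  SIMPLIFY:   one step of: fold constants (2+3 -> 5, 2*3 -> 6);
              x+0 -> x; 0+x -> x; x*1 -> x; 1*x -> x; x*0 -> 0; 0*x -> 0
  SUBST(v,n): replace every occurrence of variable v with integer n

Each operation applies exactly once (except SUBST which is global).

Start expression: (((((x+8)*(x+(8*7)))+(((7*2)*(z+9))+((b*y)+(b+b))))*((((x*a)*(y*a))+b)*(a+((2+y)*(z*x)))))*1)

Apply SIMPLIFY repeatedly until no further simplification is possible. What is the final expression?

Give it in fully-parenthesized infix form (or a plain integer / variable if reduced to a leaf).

Start: (((((x+8)*(x+(8*7)))+(((7*2)*(z+9))+((b*y)+(b+b))))*((((x*a)*(y*a))+b)*(a+((2+y)*(z*x)))))*1)
Step 1: at root: (((((x+8)*(x+(8*7)))+(((7*2)*(z+9))+((b*y)+(b+b))))*((((x*a)*(y*a))+b)*(a+((2+y)*(z*x)))))*1) -> ((((x+8)*(x+(8*7)))+(((7*2)*(z+9))+((b*y)+(b+b))))*((((x*a)*(y*a))+b)*(a+((2+y)*(z*x))))); overall: (((((x+8)*(x+(8*7)))+(((7*2)*(z+9))+((b*y)+(b+b))))*((((x*a)*(y*a))+b)*(a+((2+y)*(z*x)))))*1) -> ((((x+8)*(x+(8*7)))+(((7*2)*(z+9))+((b*y)+(b+b))))*((((x*a)*(y*a))+b)*(a+((2+y)*(z*x)))))
Step 2: at LLRR: (8*7) -> 56; overall: ((((x+8)*(x+(8*7)))+(((7*2)*(z+9))+((b*y)+(b+b))))*((((x*a)*(y*a))+b)*(a+((2+y)*(z*x))))) -> ((((x+8)*(x+56))+(((7*2)*(z+9))+((b*y)+(b+b))))*((((x*a)*(y*a))+b)*(a+((2+y)*(z*x)))))
Step 3: at LRLL: (7*2) -> 14; overall: ((((x+8)*(x+56))+(((7*2)*(z+9))+((b*y)+(b+b))))*((((x*a)*(y*a))+b)*(a+((2+y)*(z*x))))) -> ((((x+8)*(x+56))+((14*(z+9))+((b*y)+(b+b))))*((((x*a)*(y*a))+b)*(a+((2+y)*(z*x)))))
Fixed point: ((((x+8)*(x+56))+((14*(z+9))+((b*y)+(b+b))))*((((x*a)*(y*a))+b)*(a+((2+y)*(z*x)))))

Answer: ((((x+8)*(x+56))+((14*(z+9))+((b*y)+(b+b))))*((((x*a)*(y*a))+b)*(a+((2+y)*(z*x)))))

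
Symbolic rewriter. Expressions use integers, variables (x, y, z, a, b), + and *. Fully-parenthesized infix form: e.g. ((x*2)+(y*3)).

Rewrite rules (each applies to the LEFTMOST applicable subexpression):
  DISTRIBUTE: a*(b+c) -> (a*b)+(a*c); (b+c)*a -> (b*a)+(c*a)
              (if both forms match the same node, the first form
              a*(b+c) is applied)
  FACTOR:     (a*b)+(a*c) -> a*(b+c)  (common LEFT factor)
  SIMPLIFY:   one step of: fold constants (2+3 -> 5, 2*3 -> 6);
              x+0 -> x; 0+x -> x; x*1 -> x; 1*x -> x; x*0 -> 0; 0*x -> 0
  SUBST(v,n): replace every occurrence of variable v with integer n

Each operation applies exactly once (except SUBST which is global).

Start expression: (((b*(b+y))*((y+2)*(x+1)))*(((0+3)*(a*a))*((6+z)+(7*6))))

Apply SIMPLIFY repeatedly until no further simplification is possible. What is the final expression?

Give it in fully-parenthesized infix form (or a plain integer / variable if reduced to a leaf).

Start: (((b*(b+y))*((y+2)*(x+1)))*(((0+3)*(a*a))*((6+z)+(7*6))))
Step 1: at RLL: (0+3) -> 3; overall: (((b*(b+y))*((y+2)*(x+1)))*(((0+3)*(a*a))*((6+z)+(7*6)))) -> (((b*(b+y))*((y+2)*(x+1)))*((3*(a*a))*((6+z)+(7*6))))
Step 2: at RRR: (7*6) -> 42; overall: (((b*(b+y))*((y+2)*(x+1)))*((3*(a*a))*((6+z)+(7*6)))) -> (((b*(b+y))*((y+2)*(x+1)))*((3*(a*a))*((6+z)+42)))
Fixed point: (((b*(b+y))*((y+2)*(x+1)))*((3*(a*a))*((6+z)+42)))

Answer: (((b*(b+y))*((y+2)*(x+1)))*((3*(a*a))*((6+z)+42)))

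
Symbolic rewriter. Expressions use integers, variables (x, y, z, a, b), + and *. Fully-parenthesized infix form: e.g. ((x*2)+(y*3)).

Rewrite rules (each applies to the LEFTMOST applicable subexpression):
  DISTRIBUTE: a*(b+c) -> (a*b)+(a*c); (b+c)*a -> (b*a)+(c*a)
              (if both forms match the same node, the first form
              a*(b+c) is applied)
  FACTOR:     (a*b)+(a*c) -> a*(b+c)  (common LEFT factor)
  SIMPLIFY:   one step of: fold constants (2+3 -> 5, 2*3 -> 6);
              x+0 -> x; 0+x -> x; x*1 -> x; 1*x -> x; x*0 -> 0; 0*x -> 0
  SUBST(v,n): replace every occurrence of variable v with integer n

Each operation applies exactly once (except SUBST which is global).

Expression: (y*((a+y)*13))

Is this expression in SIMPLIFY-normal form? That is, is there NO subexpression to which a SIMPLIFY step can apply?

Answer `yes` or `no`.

Answer: yes

Derivation:
Expression: (y*((a+y)*13))
Scanning for simplifiable subexpressions (pre-order)...
  at root: (y*((a+y)*13)) (not simplifiable)
  at R: ((a+y)*13) (not simplifiable)
  at RL: (a+y) (not simplifiable)
Result: no simplifiable subexpression found -> normal form.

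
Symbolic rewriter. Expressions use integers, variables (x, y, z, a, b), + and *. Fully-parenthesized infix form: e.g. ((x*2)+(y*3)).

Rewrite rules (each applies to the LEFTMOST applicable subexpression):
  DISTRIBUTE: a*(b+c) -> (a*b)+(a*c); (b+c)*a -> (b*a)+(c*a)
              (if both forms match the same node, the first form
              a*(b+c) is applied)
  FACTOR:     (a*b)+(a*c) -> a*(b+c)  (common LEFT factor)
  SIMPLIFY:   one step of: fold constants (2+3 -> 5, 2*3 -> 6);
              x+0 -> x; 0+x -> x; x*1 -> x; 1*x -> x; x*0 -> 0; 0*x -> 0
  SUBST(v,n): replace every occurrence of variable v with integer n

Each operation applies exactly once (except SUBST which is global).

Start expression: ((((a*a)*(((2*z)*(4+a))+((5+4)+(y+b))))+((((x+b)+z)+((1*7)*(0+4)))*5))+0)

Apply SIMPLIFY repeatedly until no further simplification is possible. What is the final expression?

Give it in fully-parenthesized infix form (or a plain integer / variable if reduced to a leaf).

Answer: (((a*a)*(((2*z)*(4+a))+(9+(y+b))))+((((x+b)+z)+28)*5))

Derivation:
Start: ((((a*a)*(((2*z)*(4+a))+((5+4)+(y+b))))+((((x+b)+z)+((1*7)*(0+4)))*5))+0)
Step 1: at root: ((((a*a)*(((2*z)*(4+a))+((5+4)+(y+b))))+((((x+b)+z)+((1*7)*(0+4)))*5))+0) -> (((a*a)*(((2*z)*(4+a))+((5+4)+(y+b))))+((((x+b)+z)+((1*7)*(0+4)))*5)); overall: ((((a*a)*(((2*z)*(4+a))+((5+4)+(y+b))))+((((x+b)+z)+((1*7)*(0+4)))*5))+0) -> (((a*a)*(((2*z)*(4+a))+((5+4)+(y+b))))+((((x+b)+z)+((1*7)*(0+4)))*5))
Step 2: at LRRL: (5+4) -> 9; overall: (((a*a)*(((2*z)*(4+a))+((5+4)+(y+b))))+((((x+b)+z)+((1*7)*(0+4)))*5)) -> (((a*a)*(((2*z)*(4+a))+(9+(y+b))))+((((x+b)+z)+((1*7)*(0+4)))*5))
Step 3: at RLRL: (1*7) -> 7; overall: (((a*a)*(((2*z)*(4+a))+(9+(y+b))))+((((x+b)+z)+((1*7)*(0+4)))*5)) -> (((a*a)*(((2*z)*(4+a))+(9+(y+b))))+((((x+b)+z)+(7*(0+4)))*5))
Step 4: at RLRR: (0+4) -> 4; overall: (((a*a)*(((2*z)*(4+a))+(9+(y+b))))+((((x+b)+z)+(7*(0+4)))*5)) -> (((a*a)*(((2*z)*(4+a))+(9+(y+b))))+((((x+b)+z)+(7*4))*5))
Step 5: at RLR: (7*4) -> 28; overall: (((a*a)*(((2*z)*(4+a))+(9+(y+b))))+((((x+b)+z)+(7*4))*5)) -> (((a*a)*(((2*z)*(4+a))+(9+(y+b))))+((((x+b)+z)+28)*5))
Fixed point: (((a*a)*(((2*z)*(4+a))+(9+(y+b))))+((((x+b)+z)+28)*5))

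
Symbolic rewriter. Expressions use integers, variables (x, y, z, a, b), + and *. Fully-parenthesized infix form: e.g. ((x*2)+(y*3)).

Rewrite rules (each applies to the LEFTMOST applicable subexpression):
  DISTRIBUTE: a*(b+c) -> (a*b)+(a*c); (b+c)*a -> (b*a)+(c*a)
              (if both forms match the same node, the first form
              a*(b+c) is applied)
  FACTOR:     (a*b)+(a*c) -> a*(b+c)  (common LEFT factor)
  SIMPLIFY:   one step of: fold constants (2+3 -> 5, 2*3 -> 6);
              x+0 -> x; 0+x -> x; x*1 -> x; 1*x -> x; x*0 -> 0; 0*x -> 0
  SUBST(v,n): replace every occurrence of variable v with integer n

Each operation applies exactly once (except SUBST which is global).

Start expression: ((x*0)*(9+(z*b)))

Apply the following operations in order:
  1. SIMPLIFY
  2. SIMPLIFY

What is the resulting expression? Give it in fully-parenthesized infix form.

Start: ((x*0)*(9+(z*b)))
Apply SIMPLIFY at L (target: (x*0)): ((x*0)*(9+(z*b))) -> (0*(9+(z*b)))
Apply SIMPLIFY at root (target: (0*(9+(z*b)))): (0*(9+(z*b))) -> 0

Answer: 0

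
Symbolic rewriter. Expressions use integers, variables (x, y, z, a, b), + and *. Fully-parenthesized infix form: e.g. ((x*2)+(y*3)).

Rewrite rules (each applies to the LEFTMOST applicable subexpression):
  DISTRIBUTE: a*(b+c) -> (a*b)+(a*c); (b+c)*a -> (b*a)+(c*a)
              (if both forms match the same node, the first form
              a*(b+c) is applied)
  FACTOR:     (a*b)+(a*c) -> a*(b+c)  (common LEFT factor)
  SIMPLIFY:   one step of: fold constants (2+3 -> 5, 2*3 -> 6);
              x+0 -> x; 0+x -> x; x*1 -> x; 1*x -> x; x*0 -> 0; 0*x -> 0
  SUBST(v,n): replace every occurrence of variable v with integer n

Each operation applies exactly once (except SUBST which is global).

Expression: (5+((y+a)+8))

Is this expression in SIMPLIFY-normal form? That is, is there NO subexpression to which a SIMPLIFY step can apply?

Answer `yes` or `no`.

Answer: yes

Derivation:
Expression: (5+((y+a)+8))
Scanning for simplifiable subexpressions (pre-order)...
  at root: (5+((y+a)+8)) (not simplifiable)
  at R: ((y+a)+8) (not simplifiable)
  at RL: (y+a) (not simplifiable)
Result: no simplifiable subexpression found -> normal form.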